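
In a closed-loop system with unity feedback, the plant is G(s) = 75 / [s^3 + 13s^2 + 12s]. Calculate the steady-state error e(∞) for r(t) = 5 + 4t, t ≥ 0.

0.64

The denominator has no term below 12s — 1 pole at s=0, type 1. By superposition:
  • 5: tracked with zero error.
  • 4t: e_ss = 4/K_v with K_v=6.25 → 0.64.
Total e_ss = 0.64.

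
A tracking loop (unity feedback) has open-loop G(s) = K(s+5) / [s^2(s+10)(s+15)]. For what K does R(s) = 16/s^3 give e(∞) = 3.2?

150

G(s) has two factors of s in the denominator, so the system is type 2.
K_a = lim_{s→0} s^2·G(s) = K·5 / (10·15) = (1/30)·K.
e_ss = 16/K_a = 3.2 ⇒ K_a = 5 ⇒ K = 5/(1/30) = 150.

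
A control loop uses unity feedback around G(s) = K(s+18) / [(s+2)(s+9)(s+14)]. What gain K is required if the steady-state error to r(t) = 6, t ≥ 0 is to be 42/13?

G(s) has no factors of s in the denominator, so the system is type 0.
K_p = lim_{s→0} G(s) = K·18 / (2·9·14) = (1/14)·K.
e_ss = 6/(1 + K_p) = 42/13 ⇒ 1 + (1/14)·K = 13/7 ⇒ K = 12.

12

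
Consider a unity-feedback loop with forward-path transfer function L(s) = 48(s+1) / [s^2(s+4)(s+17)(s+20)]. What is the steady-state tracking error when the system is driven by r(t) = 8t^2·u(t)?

1360/3

L(s) has two factors of s in the denominator, so the system is type 2.
K_a = lim_{s→0} s^2·L(s) = 48·1 / (4·17·20) = 3/85.
r(t) = 8t^2 gives R(s) = 16/s^3.
e_ss = 16/K_a = 16/(3/85) = 1360/3.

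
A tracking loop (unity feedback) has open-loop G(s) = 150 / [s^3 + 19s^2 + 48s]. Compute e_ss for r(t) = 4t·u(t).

1.28

The denominator has no term below 48s — 1 pole at s=0, type 1.
K_v = lim_{s→0} s·G(s) = 150 / 48 = 3.125.
e_ss = 4/K_v = 4/3.125 = 1.28.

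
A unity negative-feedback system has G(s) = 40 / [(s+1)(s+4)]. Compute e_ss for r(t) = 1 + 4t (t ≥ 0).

infinity

G(s) has no factors of s in the denominator, so the system is type 0. By superposition:
  • 1: e_ss = 1/(1+K_p) with K_p=10 → 1/11.
  • 4t: a type-0 system cannot track it, e_ss → ∞.
The unbounded component dominates.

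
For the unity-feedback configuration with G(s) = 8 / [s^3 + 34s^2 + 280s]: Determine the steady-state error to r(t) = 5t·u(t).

Factoring s from the denominator leaves a polynomial with constant term 280, so the system is type 1.
K_v = lim_{s→0} s·G(s) = 8 / 280 = 1/35.
e_ss = 5/K_v = 5/(1/35) = 175.

175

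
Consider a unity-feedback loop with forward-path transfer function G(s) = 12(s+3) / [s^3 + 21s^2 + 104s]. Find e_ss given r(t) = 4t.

104/9

The denominator has no term below 104s — 1 pole at s=0, type 1.
K_v = lim_{s→0} s·G(s) = 12·3 / 104 = 9/26.
e_ss = 4/K_v = 4/(9/26) = 104/9.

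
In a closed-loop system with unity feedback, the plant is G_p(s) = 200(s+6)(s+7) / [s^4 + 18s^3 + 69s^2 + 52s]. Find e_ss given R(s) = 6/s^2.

Factoring s from the denominator leaves a polynomial with constant term 52, so the system is type 1.
K_v = lim_{s→0} s·G_p(s) = 200·6·7 / 52 = 2100/13.
e_ss = 6/K_v = 6/(2100/13) = 13/350.

13/350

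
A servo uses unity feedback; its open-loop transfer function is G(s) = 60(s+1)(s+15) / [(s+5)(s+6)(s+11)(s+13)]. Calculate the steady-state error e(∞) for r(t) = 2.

The open loop has no poles at the origin → type 0 system.
K_p = lim_{s→0} G(s) = 60·1·15 / (5·6·11·13) = 30/143.
e_ss = 2/(1 + K_p) = 2/(173/143) = 286/173.

286/173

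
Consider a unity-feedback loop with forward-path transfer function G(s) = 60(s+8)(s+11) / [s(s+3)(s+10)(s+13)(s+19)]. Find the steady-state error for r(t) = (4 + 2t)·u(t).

247/88

The open loop has one pole at the origin → type 1 system. Treating each term separately:
  • 4: tracked with zero error.
  • 2t: e_ss = 2/K_v with K_v=176/247 → 247/88.
Total e_ss = 247/88.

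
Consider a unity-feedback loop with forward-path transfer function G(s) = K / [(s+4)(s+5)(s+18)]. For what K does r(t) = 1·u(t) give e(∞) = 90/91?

4

The open loop has no poles at the origin → type 0 system.
K_p = lim_{s→0} G(s) = K / (4·5·18) = (1/360)·K.
e_ss = 1/(1 + K_p) = 90/91 ⇒ 1 + (1/360)·K = 91/90 ⇒ K = 4.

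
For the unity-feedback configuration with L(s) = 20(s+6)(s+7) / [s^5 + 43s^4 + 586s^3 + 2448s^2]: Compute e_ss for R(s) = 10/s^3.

204/7

The denominator has no term below 2448s^2 — 2 poles at s=0, type 2.
K_a = lim_{s→0} s^2·L(s) = 20·6·7 / 2448 = 35/102.
r(t) = 5t^2 gives R(s) = 10/s^3.
e_ss = 10/K_a = 10/(35/102) = 204/7.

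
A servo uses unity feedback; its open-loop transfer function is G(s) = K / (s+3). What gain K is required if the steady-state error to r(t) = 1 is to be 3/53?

The open loop has no poles at the origin → type 0 system.
K_p = lim_{s→0} G(s) = K / (3) = (1/3)·K.
e_ss = 1/(1 + K_p) = 3/53 ⇒ 1 + (1/3)·K = 53/3 ⇒ K = 50.

50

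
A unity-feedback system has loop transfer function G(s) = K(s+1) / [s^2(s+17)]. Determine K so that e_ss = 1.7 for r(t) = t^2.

20

The open loop has two poles at the origin → type 2 system.
K_a = lim_{s→0} s^2·G(s) = K·1 / (17) = (1/17)·K.
e_ss = 2/K_a = 1.7 ⇒ K_a = 20/17 ⇒ K = (20/17)/(1/17) = 20.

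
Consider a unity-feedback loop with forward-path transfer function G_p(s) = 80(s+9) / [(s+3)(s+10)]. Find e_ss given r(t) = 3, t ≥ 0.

0.12

The open loop has no poles at the origin → type 0 system.
K_p = lim_{s→0} G_p(s) = 80·9 / (3·10) = 24.
e_ss = 3/(1 + K_p) = 3/25 = 0.12.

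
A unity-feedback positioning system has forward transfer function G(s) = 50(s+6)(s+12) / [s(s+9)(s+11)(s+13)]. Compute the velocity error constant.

One free integrator in G(s): this is a type 1 system.
K_v = lim_{s→0} s·G(s) = 50·6·12 / (9·11·13) = 400/143.

400/143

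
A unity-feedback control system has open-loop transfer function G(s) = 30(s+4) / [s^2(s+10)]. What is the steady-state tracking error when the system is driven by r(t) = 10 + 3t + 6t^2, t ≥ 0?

System type = 2 (two poles at s=0). By superposition:
  • 10: tracked with zero error.
  • 3t: tracked with zero error.
  • 6t^2: e_ss = 12/K_a with K_a=12 → 1.
Total e_ss = 1.

1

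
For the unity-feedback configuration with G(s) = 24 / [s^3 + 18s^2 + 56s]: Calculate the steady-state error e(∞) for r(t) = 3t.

Lowest-order denominator term is 56s, so the open loop has 1 pole at the origin → type 1 system.
K_v = lim_{s→0} s·G(s) = 24 / 56 = 3/7.
e_ss = 3/K_v = 3/(3/7) = 7.

7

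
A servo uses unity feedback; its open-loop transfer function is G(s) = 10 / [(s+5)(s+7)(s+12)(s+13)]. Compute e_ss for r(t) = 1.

546/547

G(s) has no factors of s in the denominator, so the system is type 0.
K_p = lim_{s→0} G(s) = 10 / (5·7·12·13) = 1/546.
e_ss = 1/(1 + K_p) = 1/(547/546) = 546/547.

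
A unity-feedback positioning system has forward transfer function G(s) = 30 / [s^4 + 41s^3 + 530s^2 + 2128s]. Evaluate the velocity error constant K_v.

15/1064

The denominator has no term below 2128s — 1 pole at s=0, type 1.
K_v = lim_{s→0} s·G(s) = 30 / 2128 = 15/1064.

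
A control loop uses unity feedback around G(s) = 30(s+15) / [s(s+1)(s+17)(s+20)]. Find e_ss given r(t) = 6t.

G(s) has one factor of s in the denominator, so the system is type 1.
K_v = lim_{s→0} s·G(s) = 30·15 / (1·17·20) = 45/34.
e_ss = 6/K_v = 6/(45/34) = 68/15.

68/15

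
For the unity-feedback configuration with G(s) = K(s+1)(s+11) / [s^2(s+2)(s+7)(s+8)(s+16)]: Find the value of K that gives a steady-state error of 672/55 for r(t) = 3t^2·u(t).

G(s) has two factors of s in the denominator, so the system is type 2.
K_a = lim_{s→0} s^2·G(s) = K·1·11 / (2·7·8·16) = (11/1792)·K.
e_ss = 6/K_a = 672/55 ⇒ K_a = 55/112 ⇒ K = (55/112)/(11/1792) = 80.

80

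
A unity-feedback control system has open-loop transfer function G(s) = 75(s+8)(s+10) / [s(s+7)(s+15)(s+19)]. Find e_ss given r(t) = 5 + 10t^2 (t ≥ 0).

infinity

The open loop has one pole at the origin → type 1 system. Taking each input component in turn:
  • 5: tracked with zero error.
  • 10t^2: a type-1 system cannot track it, e_ss → ∞.
The unbounded component dominates.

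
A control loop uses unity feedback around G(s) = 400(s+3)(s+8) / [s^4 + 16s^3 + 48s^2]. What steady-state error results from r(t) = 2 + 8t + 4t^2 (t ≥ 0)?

0.04

Lowest-order denominator term is 48s^2, so the open loop has 2 poles at the origin → type 2 system. Treating each term separately:
  • 2: tracked with zero error.
  • 8t: tracked with zero error.
  • 4t^2: e_ss = 8/K_a with K_a=200 → 0.04.
Total e_ss = 0.04.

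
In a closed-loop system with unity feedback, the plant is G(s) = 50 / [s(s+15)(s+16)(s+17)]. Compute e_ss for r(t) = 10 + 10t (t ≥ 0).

816

One free integrator in G(s): this is a type 1 system. Treating each term separately:
  • 10: tracked with zero error.
  • 10t: e_ss = 10/K_v with K_v=5/408 → 816.
Total e_ss = 816.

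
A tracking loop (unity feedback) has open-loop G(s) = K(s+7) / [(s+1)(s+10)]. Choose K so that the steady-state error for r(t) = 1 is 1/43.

60

The open loop has no poles at the origin → type 0 system.
K_p = lim_{s→0} G(s) = K·7 / (1·10) = 0.7·K.
e_ss = 1/(1 + K_p) = 1/43 ⇒ 1 + 0.7·K = 43 ⇒ K = 60.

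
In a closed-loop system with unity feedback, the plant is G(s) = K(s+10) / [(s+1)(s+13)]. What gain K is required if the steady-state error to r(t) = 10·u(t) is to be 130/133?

System type = 0 (no poles at s=0).
K_p = lim_{s→0} G(s) = K·10 / (1·13) = (10/13)·K.
e_ss = 10/(1 + K_p) = 130/133 ⇒ 1 + (10/13)·K = 133/13 ⇒ K = 12.

12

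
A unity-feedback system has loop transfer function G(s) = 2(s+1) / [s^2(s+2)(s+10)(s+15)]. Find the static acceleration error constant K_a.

1/150

The open loop has two poles at the origin → type 2 system.
K_a = lim_{s→0} s^2·G(s) = 2·1 / (2·10·15) = 1/150.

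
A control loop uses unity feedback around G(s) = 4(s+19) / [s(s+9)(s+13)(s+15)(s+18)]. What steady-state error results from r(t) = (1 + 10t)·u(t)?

System type = 1 (one pole at s=0). Taking each input component in turn:
  • 1: tracked with zero error.
  • 10t: e_ss = 10/K_v with K_v=38/15795 → 78975/19.
Total e_ss = 78975/19.

78975/19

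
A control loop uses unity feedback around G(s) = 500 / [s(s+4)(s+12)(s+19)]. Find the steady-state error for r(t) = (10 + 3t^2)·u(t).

infinity

System type = 1 (one pole at s=0). Taking each input component in turn:
  • 10: tracked with zero error.
  • 3t^2: a type-1 system cannot track it, e_ss → ∞.
The unbounded component dominates.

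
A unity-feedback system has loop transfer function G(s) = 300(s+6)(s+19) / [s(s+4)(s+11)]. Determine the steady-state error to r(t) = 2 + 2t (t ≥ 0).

11/4275

System type = 1 (one pole at s=0). By superposition:
  • 2: tracked with zero error.
  • 2t: e_ss = 2/K_v with K_v=8550/11 → 11/4275.
Total e_ss = 11/4275.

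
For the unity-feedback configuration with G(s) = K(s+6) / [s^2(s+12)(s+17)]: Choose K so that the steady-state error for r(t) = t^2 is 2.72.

25

The open loop has two poles at the origin → type 2 system.
K_a = lim_{s→0} s^2·G(s) = K·6 / (12·17) = (1/34)·K.
e_ss = 2/K_a = 2.72 ⇒ K_a = 25/34 ⇒ K = (25/34)/(1/34) = 25.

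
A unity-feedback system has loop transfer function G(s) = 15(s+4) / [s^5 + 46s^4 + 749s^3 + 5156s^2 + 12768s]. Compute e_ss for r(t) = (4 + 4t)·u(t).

Lowest-order denominator term is 12768s, so the open loop has 1 pole at the origin → type 1 system. By superposition:
  • 4: tracked with zero error.
  • 4t: e_ss = 4/K_v with K_v=5/1064 → 851.2.
Total e_ss = 851.2.

851.2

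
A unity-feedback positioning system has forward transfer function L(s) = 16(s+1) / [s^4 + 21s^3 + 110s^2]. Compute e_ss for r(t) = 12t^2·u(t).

165

Factoring s^2 from the denominator leaves a polynomial with constant term 110, so the system is type 2.
K_a = lim_{s→0} s^2·L(s) = 16·1 / 110 = 8/55.
r(t) = 12t^2 gives R(s) = 24/s^3.
e_ss = 24/K_a = 24/(8/55) = 165.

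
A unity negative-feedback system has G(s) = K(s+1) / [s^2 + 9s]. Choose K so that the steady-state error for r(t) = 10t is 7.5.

12

The denominator has no term below 9s — 1 pole at s=0, type 1.
K_v = lim_{s→0} s·G(s) = K·1 / 9 = (1/9)·K.
e_ss = 10/K_v = 7.5 ⇒ K_v = 4/3 ⇒ K = (4/3)/(1/9) = 12.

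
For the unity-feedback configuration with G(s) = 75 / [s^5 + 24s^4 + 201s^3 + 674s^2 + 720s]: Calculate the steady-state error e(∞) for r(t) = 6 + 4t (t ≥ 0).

Lowest-order denominator term is 720s, so the open loop has 1 pole at the origin → type 1 system. Taking each input component in turn:
  • 6: tracked with zero error.
  • 4t: e_ss = 4/K_v with K_v=5/48 → 38.4.
Total e_ss = 38.4.

38.4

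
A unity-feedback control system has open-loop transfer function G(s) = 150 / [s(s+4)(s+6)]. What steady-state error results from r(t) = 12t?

One free integrator in G(s): this is a type 1 system.
K_v = lim_{s→0} s·G(s) = 150 / (4·6) = 6.25.
e_ss = 12/K_v = 12/6.25 = 1.92.

1.92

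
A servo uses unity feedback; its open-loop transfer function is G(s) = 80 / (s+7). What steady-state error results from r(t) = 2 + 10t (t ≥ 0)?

infinity

System type = 0 (no poles at s=0). Treating each term separately:
  • 2: e_ss = 2/(1+K_p) with K_p=80/7 → 14/87.
  • 10t: a type-0 system cannot track it, e_ss → ∞.
The unbounded component dominates.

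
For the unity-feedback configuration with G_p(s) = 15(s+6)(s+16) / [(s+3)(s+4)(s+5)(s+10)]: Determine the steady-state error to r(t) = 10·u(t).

System type = 0 (no poles at s=0).
K_p = lim_{s→0} G_p(s) = 15·6·16 / (3·4·5·10) = 2.4.
e_ss = 10/(1 + K_p) = 10/3.4 = 50/17.

50/17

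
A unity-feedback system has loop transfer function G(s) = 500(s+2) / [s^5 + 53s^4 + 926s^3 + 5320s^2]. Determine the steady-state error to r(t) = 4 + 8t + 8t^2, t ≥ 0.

85.12

Factoring s^2 from the denominator leaves a polynomial with constant term 5320, so the system is type 2. By superposition:
  • 4: tracked with zero error.
  • 8t: tracked with zero error.
  • 8t^2: e_ss = 16/K_a with K_a=25/133 → 85.12.
Total e_ss = 85.12.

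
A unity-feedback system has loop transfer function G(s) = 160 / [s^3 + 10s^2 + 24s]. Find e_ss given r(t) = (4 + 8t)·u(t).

1.2

Lowest-order denominator term is 24s, so the open loop has 1 pole at the origin → type 1 system. By superposition:
  • 4: tracked with zero error.
  • 8t: e_ss = 8/K_v with K_v=20/3 → 1.2.
Total e_ss = 1.2.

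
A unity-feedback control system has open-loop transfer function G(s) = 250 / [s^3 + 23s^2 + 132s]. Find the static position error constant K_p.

K_p = lim_{s→0} G(s); with 1 pole at the origin the limit diverges, so K_p = ∞.

infinity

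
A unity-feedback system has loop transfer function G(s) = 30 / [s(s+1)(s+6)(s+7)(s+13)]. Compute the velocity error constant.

5/91

G(s) has one factor of s in the denominator, so the system is type 1.
K_v = lim_{s→0} s·G(s) = 30 / (1·6·7·13) = 5/91.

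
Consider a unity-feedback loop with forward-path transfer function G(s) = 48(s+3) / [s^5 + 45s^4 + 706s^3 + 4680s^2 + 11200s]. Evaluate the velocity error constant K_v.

The denominator has no term below 11200s — 1 pole at s=0, type 1.
K_v = lim_{s→0} s·G(s) = 48·3 / 11200 = 9/700.

9/700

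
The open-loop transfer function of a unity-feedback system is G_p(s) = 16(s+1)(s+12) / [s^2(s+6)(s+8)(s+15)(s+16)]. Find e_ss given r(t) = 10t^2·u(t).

G_p(s) has two factors of s in the denominator, so the system is type 2.
K_a = lim_{s→0} s^2·G_p(s) = 16·1·12 / (6·8·15·16) = 1/60.
r(t) = 10t^2 gives R(s) = 20/s^3.
e_ss = 20/K_a = 20/(1/60) = 1200.

1200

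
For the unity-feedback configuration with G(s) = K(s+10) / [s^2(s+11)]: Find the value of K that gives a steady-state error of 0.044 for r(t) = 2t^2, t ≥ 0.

100

Two free integrators in G(s): this is a type 2 system.
K_a = lim_{s→0} s^2·G(s) = K·10 / (11) = (10/11)·K.
e_ss = 4/K_a = 0.044 ⇒ K_a = 1000/11 ⇒ K = (1000/11)/(10/11) = 100.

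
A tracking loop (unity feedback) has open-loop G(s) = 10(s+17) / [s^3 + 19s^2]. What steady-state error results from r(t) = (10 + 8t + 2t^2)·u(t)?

38/85

The denominator has no term below 19s^2 — 2 poles at s=0, type 2. By superposition:
  • 10: tracked with zero error.
  • 8t: tracked with zero error.
  • 2t^2: e_ss = 4/K_a with K_a=170/19 → 38/85.
Total e_ss = 38/85.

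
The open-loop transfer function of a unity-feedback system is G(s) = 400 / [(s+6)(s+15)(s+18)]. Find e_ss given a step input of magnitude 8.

648/101

No free integrators in G(s): this is a type 0 system.
K_p = lim_{s→0} G(s) = 400 / (6·15·18) = 20/81.
e_ss = 8/(1 + K_p) = 8/(101/81) = 648/101.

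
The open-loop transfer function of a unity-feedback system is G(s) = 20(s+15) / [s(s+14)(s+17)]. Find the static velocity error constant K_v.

One free integrator in G(s): this is a type 1 system.
K_v = lim_{s→0} s·G(s) = 20·15 / (14·17) = 150/119.

150/119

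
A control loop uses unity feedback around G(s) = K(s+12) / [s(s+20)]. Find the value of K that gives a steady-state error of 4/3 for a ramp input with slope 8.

The open loop has one pole at the origin → type 1 system.
K_v = lim_{s→0} s·G(s) = K·12 / (20) = 0.6·K.
e_ss = 8/K_v = 4/3 ⇒ K_v = 6 ⇒ K = 6/0.6 = 10.

10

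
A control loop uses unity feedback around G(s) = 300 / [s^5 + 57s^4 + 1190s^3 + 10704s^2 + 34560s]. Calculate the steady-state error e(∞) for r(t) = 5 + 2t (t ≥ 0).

230.4

Lowest-order denominator term is 34560s, so the open loop has 1 pole at the origin → type 1 system. By superposition:
  • 5: tracked with zero error.
  • 2t: e_ss = 2/K_v with K_v=5/576 → 230.4.
Total e_ss = 230.4.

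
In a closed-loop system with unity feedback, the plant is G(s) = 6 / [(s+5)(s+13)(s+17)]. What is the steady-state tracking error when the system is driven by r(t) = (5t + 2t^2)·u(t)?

infinity

The open loop has no poles at the origin → type 0 system. Treating each term separately:
  • 5t: a type-0 system cannot track it, e_ss → ∞.
  • 2t^2: a type-0 system cannot track it, e_ss → ∞.
The unbounded component dominates.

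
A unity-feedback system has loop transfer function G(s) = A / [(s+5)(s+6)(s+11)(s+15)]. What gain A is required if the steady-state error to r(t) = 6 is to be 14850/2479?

8

System type = 0 (no poles at s=0).
K_p = lim_{s→0} G(s) = A / (5·6·11·15) = (1/4950)·A.
e_ss = 6/(1 + K_p) = 14850/2479 ⇒ 1 + (1/4950)·A = 2479/2475 ⇒ A = 8.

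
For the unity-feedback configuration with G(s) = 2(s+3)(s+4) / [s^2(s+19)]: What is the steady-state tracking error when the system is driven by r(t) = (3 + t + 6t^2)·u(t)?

System type = 2 (two poles at s=0). By superposition:
  • 3: tracked with zero error.
  • t: tracked with zero error.
  • 6t^2: e_ss = 12/K_a with K_a=24/19 → 9.5.
Total e_ss = 9.5.

9.5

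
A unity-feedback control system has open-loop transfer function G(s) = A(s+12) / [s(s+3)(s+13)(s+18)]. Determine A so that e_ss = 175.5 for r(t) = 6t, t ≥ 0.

The open loop has one pole at the origin → type 1 system.
K_v = lim_{s→0} s·G(s) = A·12 / (3·13·18) = (2/117)·A.
e_ss = 6/K_v = 175.5 ⇒ K_v = 4/117 ⇒ A = (4/117)/(2/117) = 2.

2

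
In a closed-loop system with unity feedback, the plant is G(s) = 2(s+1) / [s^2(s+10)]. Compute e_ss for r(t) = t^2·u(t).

10

System type = 2 (two poles at s=0).
K_a = lim_{s→0} s^2·G(s) = 2·1 / (10) = 0.2.
r(t) = t^2 gives R(s) = 2/s^3.
e_ss = 2/K_a = 2/0.2 = 10.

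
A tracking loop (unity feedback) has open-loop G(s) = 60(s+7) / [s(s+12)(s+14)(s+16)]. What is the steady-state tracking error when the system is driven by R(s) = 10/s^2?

One free integrator in G(s): this is a type 1 system.
K_v = lim_{s→0} s·G(s) = 60·7 / (12·14·16) = 5/32.
e_ss = 10/K_v = 10/(5/32) = 64.

64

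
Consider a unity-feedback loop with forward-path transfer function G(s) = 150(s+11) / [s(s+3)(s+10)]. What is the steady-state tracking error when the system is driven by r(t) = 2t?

2/55

System type = 1 (one pole at s=0).
K_v = lim_{s→0} s·G(s) = 150·11 / (3·10) = 55.
e_ss = 2/K_v = 2/55.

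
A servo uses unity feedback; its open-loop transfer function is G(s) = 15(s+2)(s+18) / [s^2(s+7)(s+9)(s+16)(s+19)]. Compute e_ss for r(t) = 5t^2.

1064/3

G(s) has two factors of s in the denominator, so the system is type 2.
K_a = lim_{s→0} s^2·G(s) = 15·2·18 / (7·9·16·19) = 15/532.
r(t) = 5t^2 gives R(s) = 10/s^3.
e_ss = 10/K_a = 10/(15/532) = 1064/3.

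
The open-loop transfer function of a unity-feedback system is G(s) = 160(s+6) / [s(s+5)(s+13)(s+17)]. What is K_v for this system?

192/221

The open loop has one pole at the origin → type 1 system.
K_v = lim_{s→0} s·G(s) = 160·6 / (5·13·17) = 192/221.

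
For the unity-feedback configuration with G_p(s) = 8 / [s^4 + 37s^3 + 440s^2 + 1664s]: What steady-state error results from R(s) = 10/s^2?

2080

Lowest-order denominator term is 1664s, so the open loop has 1 pole at the origin → type 1 system.
K_v = lim_{s→0} s·G_p(s) = 8 / 1664 = 1/208.
e_ss = 10/K_v = 10/(1/208) = 2080.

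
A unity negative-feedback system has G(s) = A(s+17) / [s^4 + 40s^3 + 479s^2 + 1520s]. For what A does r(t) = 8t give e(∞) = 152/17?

Factoring s from the denominator leaves a polynomial with constant term 1520, so the system is type 1.
K_v = lim_{s→0} s·G(s) = A·17 / 1520 = (17/1520)·A.
e_ss = 8/K_v = 152/17 ⇒ K_v = 17/19 ⇒ A = (17/19)/(17/1520) = 80.

80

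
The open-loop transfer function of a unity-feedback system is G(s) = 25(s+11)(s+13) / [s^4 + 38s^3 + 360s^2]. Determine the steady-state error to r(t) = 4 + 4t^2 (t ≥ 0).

Factoring s^2 from the denominator leaves a polynomial with constant term 360, so the system is type 2. Treating each term separately:
  • 4: tracked with zero error.
  • 4t^2: e_ss = 8/K_a with K_a=715/72 → 576/715.
Total e_ss = 576/715.

576/715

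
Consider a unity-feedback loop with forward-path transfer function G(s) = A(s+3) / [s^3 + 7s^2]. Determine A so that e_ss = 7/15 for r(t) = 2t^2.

20

Lowest-order denominator term is 7s^2, so the open loop has 2 poles at the origin → type 2 system.
K_a = lim_{s→0} s^2·G(s) = A·3 / 7 = (3/7)·A.
e_ss = 4/K_a = 7/15 ⇒ K_a = 60/7 ⇒ A = (60/7)/(3/7) = 20.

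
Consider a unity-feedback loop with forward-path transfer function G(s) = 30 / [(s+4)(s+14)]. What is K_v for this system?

The open loop has no poles at the origin → type 0 system.
K_v = lim_{s→0} s·G(s) = 0 (the extra factor of s kills the finite limit).

0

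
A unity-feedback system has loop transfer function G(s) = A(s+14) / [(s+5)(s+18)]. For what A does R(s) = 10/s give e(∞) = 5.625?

No free integrators in G(s): this is a type 0 system.
K_p = lim_{s→0} G(s) = A·14 / (5·18) = (7/45)·A.
e_ss = 10/(1 + K_p) = 5.625 ⇒ 1 + (7/45)·A = 16/9 ⇒ A = 5.

5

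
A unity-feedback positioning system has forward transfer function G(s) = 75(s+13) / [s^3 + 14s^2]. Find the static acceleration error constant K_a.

975/14

Factoring s^2 from the denominator leaves a polynomial with constant term 14, so the system is type 2.
K_a = lim_{s→0} s^2·G(s) = 75·13 / 14 = 975/14.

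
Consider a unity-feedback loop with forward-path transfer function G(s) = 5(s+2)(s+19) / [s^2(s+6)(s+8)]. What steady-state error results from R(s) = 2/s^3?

System type = 2 (two poles at s=0).
K_a = lim_{s→0} s^2·G(s) = 5·2·19 / (6·8) = 95/24.
r(t) = t^2 gives R(s) = 2/s^3.
e_ss = 2/K_a = 2/(95/24) = 48/95.

48/95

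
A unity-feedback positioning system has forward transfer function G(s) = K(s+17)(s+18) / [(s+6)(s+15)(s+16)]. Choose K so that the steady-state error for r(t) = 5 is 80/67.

15

No free integrators in G(s): this is a type 0 system.
K_p = lim_{s→0} G(s) = K·17·18 / (6·15·16) = 0.2125·K.
e_ss = 5/(1 + K_p) = 80/67 ⇒ 1 + 0.2125·K = 4.1875 ⇒ K = 15.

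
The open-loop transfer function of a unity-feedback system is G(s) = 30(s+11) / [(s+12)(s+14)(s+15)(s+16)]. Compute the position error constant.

The open loop has no poles at the origin → type 0 system.
K_p = lim_{s→0} G(s) = 30·11 / (12·14·15·16) = 11/1344.

11/1344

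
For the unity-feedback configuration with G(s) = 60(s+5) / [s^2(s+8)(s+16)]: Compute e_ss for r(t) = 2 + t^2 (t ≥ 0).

64/75

Two free integrators in G(s): this is a type 2 system. Treating each term separately:
  • 2: tracked with zero error.
  • t^2: e_ss = 2/K_a with K_a=75/32 → 64/75.
Total e_ss = 64/75.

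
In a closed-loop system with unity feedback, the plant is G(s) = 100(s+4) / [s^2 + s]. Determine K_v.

400

Lowest-order denominator term is s, so the open loop has 1 pole at the origin → type 1 system.
K_v = lim_{s→0} s·G(s) = 100·4 / 1 = 400.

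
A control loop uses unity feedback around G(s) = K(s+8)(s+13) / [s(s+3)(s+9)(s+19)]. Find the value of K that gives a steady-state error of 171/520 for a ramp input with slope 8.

120

G(s) has one factor of s in the denominator, so the system is type 1.
K_v = lim_{s→0} s·G(s) = K·8·13 / (3·9·19) = (104/513)·K.
e_ss = 8/K_v = 171/520 ⇒ K_v = 4160/171 ⇒ K = (4160/171)/(104/513) = 120.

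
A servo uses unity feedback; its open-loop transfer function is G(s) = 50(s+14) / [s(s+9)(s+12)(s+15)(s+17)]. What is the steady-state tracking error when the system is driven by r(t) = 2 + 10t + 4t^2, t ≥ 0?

infinity

One free integrator in G(s): this is a type 1 system. Treating each term separately:
  • 2: tracked with zero error.
  • 10t: e_ss = 10/K_v with K_v=35/1377 → 2754/7.
  • 4t^2: a type-1 system cannot track it, e_ss → ∞.
The unbounded component dominates.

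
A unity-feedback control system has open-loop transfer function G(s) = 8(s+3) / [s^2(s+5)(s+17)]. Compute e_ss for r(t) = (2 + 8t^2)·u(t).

170/3

G(s) has two factors of s in the denominator, so the system is type 2. By superposition:
  • 2: tracked with zero error.
  • 8t^2: e_ss = 16/K_a with K_a=24/85 → 170/3.
Total e_ss = 170/3.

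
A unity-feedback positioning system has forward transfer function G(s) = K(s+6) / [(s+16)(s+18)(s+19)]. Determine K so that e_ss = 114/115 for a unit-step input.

System type = 0 (no poles at s=0).
K_p = lim_{s→0} G(s) = K·6 / (16·18·19) = (1/912)·K.
e_ss = 1/(1 + K_p) = 114/115 ⇒ 1 + (1/912)·K = 115/114 ⇒ K = 8.

8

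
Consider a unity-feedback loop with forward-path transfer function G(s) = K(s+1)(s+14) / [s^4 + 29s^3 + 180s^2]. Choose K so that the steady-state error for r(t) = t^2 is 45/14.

Lowest-order denominator term is 180s^2, so the open loop has 2 poles at the origin → type 2 system.
K_a = lim_{s→0} s^2·G(s) = K·1·14 / 180 = (7/90)·K.
e_ss = 2/K_a = 45/14 ⇒ K_a = 28/45 ⇒ K = (28/45)/(7/90) = 8.

8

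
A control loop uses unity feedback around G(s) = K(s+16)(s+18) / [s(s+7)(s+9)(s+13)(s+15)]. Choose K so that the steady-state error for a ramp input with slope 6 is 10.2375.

25

One free integrator in G(s): this is a type 1 system.
K_v = lim_{s→0} s·G(s) = K·16·18 / (7·9·13·15) = (32/1365)·K.
e_ss = 6/K_v = 10.2375 ⇒ K_v = 160/273 ⇒ K = (160/273)/(32/1365) = 25.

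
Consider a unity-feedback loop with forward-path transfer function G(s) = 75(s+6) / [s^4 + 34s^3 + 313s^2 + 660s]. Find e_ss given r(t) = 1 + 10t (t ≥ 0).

44/3

Factoring s from the denominator leaves a polynomial with constant term 660, so the system is type 1. Treating each term separately:
  • 1: tracked with zero error.
  • 10t: e_ss = 10/K_v with K_v=15/22 → 44/3.
Total e_ss = 44/3.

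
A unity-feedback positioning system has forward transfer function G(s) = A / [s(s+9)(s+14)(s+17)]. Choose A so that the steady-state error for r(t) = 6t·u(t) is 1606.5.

8

One free integrator in G(s): this is a type 1 system.
K_v = lim_{s→0} s·G(s) = A / (9·14·17) = (1/2142)·A.
e_ss = 6/K_v = 1606.5 ⇒ K_v = 4/1071 ⇒ A = (4/1071)/(1/2142) = 8.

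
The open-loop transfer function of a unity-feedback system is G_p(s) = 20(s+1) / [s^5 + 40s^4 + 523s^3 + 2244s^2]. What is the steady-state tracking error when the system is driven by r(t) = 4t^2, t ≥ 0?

897.6

Factoring s^2 from the denominator leaves a polynomial with constant term 2244, so the system is type 2.
K_a = lim_{s→0} s^2·G_p(s) = 20·1 / 2244 = 5/561.
r(t) = 4t^2 gives R(s) = 8/s^3.
e_ss = 8/K_a = 8/(5/561) = 897.6.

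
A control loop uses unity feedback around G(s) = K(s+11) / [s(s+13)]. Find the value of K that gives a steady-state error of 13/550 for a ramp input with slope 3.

150

One free integrator in G(s): this is a type 1 system.
K_v = lim_{s→0} s·G(s) = K·11 / (13) = (11/13)·K.
e_ss = 3/K_v = 13/550 ⇒ K_v = 1650/13 ⇒ K = (1650/13)/(11/13) = 150.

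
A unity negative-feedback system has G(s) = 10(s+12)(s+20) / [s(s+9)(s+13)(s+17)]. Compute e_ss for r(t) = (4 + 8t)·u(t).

6.63

System type = 1 (one pole at s=0). Taking each input component in turn:
  • 4: tracked with zero error.
  • 8t: e_ss = 8/K_v with K_v=800/663 → 6.63.
Total e_ss = 6.63.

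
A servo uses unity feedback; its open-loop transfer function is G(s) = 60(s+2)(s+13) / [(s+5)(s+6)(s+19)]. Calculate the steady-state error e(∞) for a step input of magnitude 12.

G(s) has no factors of s in the denominator, so the system is type 0.
K_p = lim_{s→0} G(s) = 60·2·13 / (5·6·19) = 52/19.
e_ss = 12/(1 + K_p) = 12/(71/19) = 228/71.

228/71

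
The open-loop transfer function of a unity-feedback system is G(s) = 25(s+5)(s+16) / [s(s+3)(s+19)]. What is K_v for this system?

G(s) has one factor of s in the denominator, so the system is type 1.
K_v = lim_{s→0} s·G(s) = 25·5·16 / (3·19) = 2000/57.

2000/57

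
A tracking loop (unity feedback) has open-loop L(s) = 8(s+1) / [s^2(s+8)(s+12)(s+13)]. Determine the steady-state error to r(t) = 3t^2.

936

System type = 2 (two poles at s=0).
K_a = lim_{s→0} s^2·L(s) = 8·1 / (8·12·13) = 1/156.
r(t) = 3t^2 gives R(s) = 6/s^3.
e_ss = 6/K_a = 6/(1/156) = 936.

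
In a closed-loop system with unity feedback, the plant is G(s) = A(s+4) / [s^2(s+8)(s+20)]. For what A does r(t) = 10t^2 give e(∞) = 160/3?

15

System type = 2 (two poles at s=0).
K_a = lim_{s→0} s^2·G(s) = A·4 / (8·20) = 0.025·A.
e_ss = 20/K_a = 160/3 ⇒ K_a = 0.375 ⇒ A = 0.375/0.025 = 15.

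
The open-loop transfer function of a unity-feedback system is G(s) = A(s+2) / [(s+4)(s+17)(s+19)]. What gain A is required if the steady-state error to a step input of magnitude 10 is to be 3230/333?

20

System type = 0 (no poles at s=0).
K_p = lim_{s→0} G(s) = A·2 / (4·17·19) = (1/646)·A.
e_ss = 10/(1 + K_p) = 3230/333 ⇒ 1 + (1/646)·A = 333/323 ⇒ A = 20.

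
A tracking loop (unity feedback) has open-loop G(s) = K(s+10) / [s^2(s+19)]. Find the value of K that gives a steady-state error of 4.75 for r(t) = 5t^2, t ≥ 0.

Two free integrators in G(s): this is a type 2 system.
K_a = lim_{s→0} s^2·G(s) = K·10 / (19) = (10/19)·K.
e_ss = 10/K_a = 4.75 ⇒ K_a = 40/19 ⇒ K = (40/19)/(10/19) = 4.

4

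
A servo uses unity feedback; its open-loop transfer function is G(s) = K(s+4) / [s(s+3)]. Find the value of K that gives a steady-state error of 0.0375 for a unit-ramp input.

20

System type = 1 (one pole at s=0).
K_v = lim_{s→0} s·G(s) = K·4 / (3) = (4/3)·K.
e_ss = 1/K_v = 0.0375 ⇒ K_v = 80/3 ⇒ K = (80/3)/(4/3) = 20.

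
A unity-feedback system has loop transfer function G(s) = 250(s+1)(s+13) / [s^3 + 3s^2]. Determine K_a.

3250/3

The denominator has no term below 3s^2 — 2 poles at s=0, type 2.
K_a = lim_{s→0} s^2·G(s) = 250·1·13 / 3 = 3250/3.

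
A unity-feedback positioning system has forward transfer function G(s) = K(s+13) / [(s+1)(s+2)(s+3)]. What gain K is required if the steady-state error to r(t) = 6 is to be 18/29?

System type = 0 (no poles at s=0).
K_p = lim_{s→0} G(s) = K·13 / (1·2·3) = (13/6)·K.
e_ss = 6/(1 + K_p) = 18/29 ⇒ 1 + (13/6)·K = 29/3 ⇒ K = 4.

4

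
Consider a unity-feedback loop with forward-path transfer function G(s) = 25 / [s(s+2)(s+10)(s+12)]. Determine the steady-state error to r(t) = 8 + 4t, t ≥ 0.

The open loop has one pole at the origin → type 1 system. Treating each term separately:
  • 8: tracked with zero error.
  • 4t: e_ss = 4/K_v with K_v=5/48 → 38.4.
Total e_ss = 38.4.

38.4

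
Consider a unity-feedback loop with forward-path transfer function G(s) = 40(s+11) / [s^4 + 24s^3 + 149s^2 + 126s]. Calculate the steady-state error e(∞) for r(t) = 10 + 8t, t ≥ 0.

126/55

Factoring s from the denominator leaves a polynomial with constant term 126, so the system is type 1. By superposition:
  • 10: tracked with zero error.
  • 8t: e_ss = 8/K_v with K_v=220/63 → 126/55.
Total e_ss = 126/55.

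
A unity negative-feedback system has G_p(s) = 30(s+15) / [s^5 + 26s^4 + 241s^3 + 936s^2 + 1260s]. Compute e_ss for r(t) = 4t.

11.2

Factoring s from the denominator leaves a polynomial with constant term 1260, so the system is type 1.
K_v = lim_{s→0} s·G_p(s) = 30·15 / 1260 = 5/14.
e_ss = 4/K_v = 4/(5/14) = 11.2.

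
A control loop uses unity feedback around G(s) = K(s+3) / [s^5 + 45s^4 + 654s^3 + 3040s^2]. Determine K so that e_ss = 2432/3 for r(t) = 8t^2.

Factoring s^2 from the denominator leaves a polynomial with constant term 3040, so the system is type 2.
K_a = lim_{s→0} s^2·G(s) = K·3 / 3040 = (3/3040)·K.
e_ss = 16/K_a = 2432/3 ⇒ K_a = 3/152 ⇒ K = (3/152)/(3/3040) = 20.

20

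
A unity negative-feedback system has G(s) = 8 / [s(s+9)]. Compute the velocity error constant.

G(s) has one factor of s in the denominator, so the system is type 1.
K_v = lim_{s→0} s·G(s) = 8 / (9) = 8/9.

8/9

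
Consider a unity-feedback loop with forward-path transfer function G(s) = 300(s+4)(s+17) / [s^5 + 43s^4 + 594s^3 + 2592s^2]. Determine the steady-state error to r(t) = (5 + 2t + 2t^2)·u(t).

216/425

Lowest-order denominator term is 2592s^2, so the open loop has 2 poles at the origin → type 2 system. Treating each term separately:
  • 5: tracked with zero error.
  • 2t: tracked with zero error.
  • 2t^2: e_ss = 4/K_a with K_a=425/54 → 216/425.
Total e_ss = 216/425.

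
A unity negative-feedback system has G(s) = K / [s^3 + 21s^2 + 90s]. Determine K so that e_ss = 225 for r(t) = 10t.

4

Lowest-order denominator term is 90s, so the open loop has 1 pole at the origin → type 1 system.
K_v = lim_{s→0} s·G(s) = K / 90 = (1/90)·K.
e_ss = 10/K_v = 225 ⇒ K_v = 2/45 ⇒ K = (2/45)/(1/90) = 4.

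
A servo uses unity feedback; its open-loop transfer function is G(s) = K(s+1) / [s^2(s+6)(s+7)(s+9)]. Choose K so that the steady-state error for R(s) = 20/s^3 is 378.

The open loop has two poles at the origin → type 2 system.
K_a = lim_{s→0} s^2·G(s) = K·1 / (6·7·9) = (1/378)·K.
e_ss = 20/K_a = 378 ⇒ K_a = 10/189 ⇒ K = (10/189)/(1/378) = 20.

20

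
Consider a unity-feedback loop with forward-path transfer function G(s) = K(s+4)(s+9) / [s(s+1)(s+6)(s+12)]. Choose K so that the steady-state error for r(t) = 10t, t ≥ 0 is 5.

System type = 1 (one pole at s=0).
K_v = lim_{s→0} s·G(s) = K·4·9 / (1·6·12) = 0.5·K.
e_ss = 10/K_v = 5 ⇒ K_v = 2 ⇒ K = 2/0.5 = 4.

4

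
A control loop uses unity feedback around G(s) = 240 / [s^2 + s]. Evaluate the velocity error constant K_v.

240

Lowest-order denominator term is s, so the open loop has 1 pole at the origin → type 1 system.
K_v = lim_{s→0} s·G(s) = 240 / 1 = 240.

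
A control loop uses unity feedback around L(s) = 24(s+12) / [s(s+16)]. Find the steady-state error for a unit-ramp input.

1/18

The open loop has one pole at the origin → type 1 system.
K_v = lim_{s→0} s·L(s) = 24·12 / (16) = 18.
e_ss = 1/K_v = 1/18.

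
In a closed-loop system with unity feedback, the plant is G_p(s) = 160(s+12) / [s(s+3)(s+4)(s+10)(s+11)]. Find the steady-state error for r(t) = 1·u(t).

One free integrator in G_p(s): this is a type 1 system.
A type-1 system has K_p = ∞, so it tracks a step input with zero steady-state error.

0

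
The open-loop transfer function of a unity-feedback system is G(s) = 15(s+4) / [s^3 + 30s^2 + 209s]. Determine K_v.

Lowest-order denominator term is 209s, so the open loop has 1 pole at the origin → type 1 system.
K_v = lim_{s→0} s·G(s) = 15·4 / 209 = 60/209.

60/209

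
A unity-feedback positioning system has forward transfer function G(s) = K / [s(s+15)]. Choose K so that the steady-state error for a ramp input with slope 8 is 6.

20

The open loop has one pole at the origin → type 1 system.
K_v = lim_{s→0} s·G(s) = K / (15) = (1/15)·K.
e_ss = 8/K_v = 6 ⇒ K_v = 4/3 ⇒ K = (4/3)/(1/15) = 20.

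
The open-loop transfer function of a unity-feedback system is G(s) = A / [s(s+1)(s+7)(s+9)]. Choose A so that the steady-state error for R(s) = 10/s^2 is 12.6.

50

The open loop has one pole at the origin → type 1 system.
K_v = lim_{s→0} s·G(s) = A / (1·7·9) = (1/63)·A.
e_ss = 10/K_v = 12.6 ⇒ K_v = 50/63 ⇒ A = (50/63)/(1/63) = 50.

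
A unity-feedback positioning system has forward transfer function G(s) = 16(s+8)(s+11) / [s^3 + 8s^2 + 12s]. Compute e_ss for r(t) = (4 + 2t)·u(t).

The denominator has no term below 12s — 1 pole at s=0, type 1. Taking each input component in turn:
  • 4: tracked with zero error.
  • 2t: e_ss = 2/K_v with K_v=352/3 → 3/176.
Total e_ss = 3/176.

3/176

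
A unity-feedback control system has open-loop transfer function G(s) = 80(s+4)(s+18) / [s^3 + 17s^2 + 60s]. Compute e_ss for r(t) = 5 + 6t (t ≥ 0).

0.0625

Lowest-order denominator term is 60s, so the open loop has 1 pole at the origin → type 1 system. By superposition:
  • 5: tracked with zero error.
  • 6t: e_ss = 6/K_v with K_v=96 → 0.0625.
Total e_ss = 0.0625.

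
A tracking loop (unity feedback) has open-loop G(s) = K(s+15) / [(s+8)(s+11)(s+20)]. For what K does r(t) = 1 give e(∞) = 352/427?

25

G(s) has no factors of s in the denominator, so the system is type 0.
K_p = lim_{s→0} G(s) = K·15 / (8·11·20) = (3/352)·K.
e_ss = 1/(1 + K_p) = 352/427 ⇒ 1 + (3/352)·K = 427/352 ⇒ K = 25.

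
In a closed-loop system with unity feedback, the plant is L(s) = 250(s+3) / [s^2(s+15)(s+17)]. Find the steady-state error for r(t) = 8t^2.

The open loop has two poles at the origin → type 2 system.
K_a = lim_{s→0} s^2·L(s) = 250·3 / (15·17) = 50/17.
r(t) = 8t^2 gives R(s) = 16/s^3.
e_ss = 16/K_a = 16/(50/17) = 5.44.

5.44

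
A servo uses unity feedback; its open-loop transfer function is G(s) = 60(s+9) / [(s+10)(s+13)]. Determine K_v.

0

The open loop has no poles at the origin → type 0 system.
K_v = lim_{s→0} s·G(s) = 0 (the extra factor of s kills the finite limit).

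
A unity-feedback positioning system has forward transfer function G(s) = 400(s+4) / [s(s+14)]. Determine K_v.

System type = 1 (one pole at s=0).
K_v = lim_{s→0} s·G(s) = 400·4 / (14) = 800/7.

800/7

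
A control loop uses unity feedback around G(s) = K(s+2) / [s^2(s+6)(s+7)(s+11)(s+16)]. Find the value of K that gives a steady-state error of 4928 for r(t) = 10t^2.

G(s) has two factors of s in the denominator, so the system is type 2.
K_a = lim_{s→0} s^2·G(s) = K·2 / (6·7·11·16) = (1/3696)·K.
e_ss = 20/K_a = 4928 ⇒ K_a = 5/1232 ⇒ K = (5/1232)/(1/3696) = 15.

15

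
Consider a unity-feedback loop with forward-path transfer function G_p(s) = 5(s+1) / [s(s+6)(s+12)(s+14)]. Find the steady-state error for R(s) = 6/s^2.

G_p(s) has one factor of s in the denominator, so the system is type 1.
K_v = lim_{s→0} s·G_p(s) = 5·1 / (6·12·14) = 5/1008.
e_ss = 6/K_v = 6/(5/1008) = 1209.6.

1209.6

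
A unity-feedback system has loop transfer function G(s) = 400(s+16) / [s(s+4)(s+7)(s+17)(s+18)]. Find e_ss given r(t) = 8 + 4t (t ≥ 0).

5.355

The open loop has one pole at the origin → type 1 system. Taking each input component in turn:
  • 8: tracked with zero error.
  • 4t: e_ss = 4/K_v with K_v=800/1071 → 5.355.
Total e_ss = 5.355.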